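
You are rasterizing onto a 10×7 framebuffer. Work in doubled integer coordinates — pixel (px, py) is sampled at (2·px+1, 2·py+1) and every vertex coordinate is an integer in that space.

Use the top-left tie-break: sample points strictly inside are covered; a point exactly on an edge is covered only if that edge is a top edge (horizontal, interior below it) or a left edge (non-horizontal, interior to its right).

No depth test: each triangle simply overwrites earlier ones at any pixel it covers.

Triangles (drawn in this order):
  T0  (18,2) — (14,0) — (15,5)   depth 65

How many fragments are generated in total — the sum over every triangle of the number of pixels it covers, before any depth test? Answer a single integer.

T0:
  2·area = 18  (B↔C swapped to make it positive)
  edge (18, 2)→(15, 5): d=(-3,3) right/bottom  bias=-1
  edge (15, 5)→(14, 0): d=(-1,-5) top-left  bias=+0
  edge (14, 0)→(18, 2): d=(4,2) right/bottom  bias=-1
    (7,0)@(15, 1): e=[12,4,2] → X
    (8,0)@(17, 1): e=[6,14,-2] → .
    (9,0)@(19, 1): e=[0,24,-6] → .  [on edge]
    (7,1)@(15, 3): e=[6,2,10] → X
    (8,1)@(17, 3): e=[0,12,6] → .  [on edge]
    (7,2)@(15, 5): e=[0,0,18] → .  [on edge]
    (6,3)@(13, 7): e=[0,-12,30] → .  [on edge]
    (5,4)@(11, 9): e=[0,-24,42] → .  [on edge]
    (4,5)@(9, 11): e=[0,-36,54] → .  [on edge]
    (3,6)@(7, 13): e=[0,-48,66] → .  [on edge]
  covered (2 px):
    . . . . . . . X . .
    . . . . . . . X . .
    . . . . . . . . . .
    . . . . . . . . . .
    . . . . . . . . . .
    . . . . . . . . . .
    . . . . . . . . . .

Final: 2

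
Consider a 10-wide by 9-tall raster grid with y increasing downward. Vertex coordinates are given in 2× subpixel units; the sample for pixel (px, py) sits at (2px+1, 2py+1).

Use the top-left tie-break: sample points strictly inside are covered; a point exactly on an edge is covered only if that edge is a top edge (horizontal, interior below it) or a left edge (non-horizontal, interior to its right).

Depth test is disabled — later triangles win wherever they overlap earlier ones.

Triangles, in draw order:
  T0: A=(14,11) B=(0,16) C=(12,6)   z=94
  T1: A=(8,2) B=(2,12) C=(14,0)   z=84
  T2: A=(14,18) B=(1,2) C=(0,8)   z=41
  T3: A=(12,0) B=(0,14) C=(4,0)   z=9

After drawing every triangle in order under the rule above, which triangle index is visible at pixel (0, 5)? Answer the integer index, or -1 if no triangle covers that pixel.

T0:
  2·area = 80
  edge (14, 11)→(0, 16): d=(-14,5) right/bottom  bias=-1
  edge (0, 16)→(12, 6): d=(12,-10) top-left  bias=+0
  edge (12, 6)→(14, 11): d=(2,5) right/bottom  bias=-1
    (5,3)@(11, 7): e=[71,2,7] → X
    (6,3)@(13, 7): e=[61,22,-3] → .
    (4,4)@(9, 9): e=[53,6,21] → X
    (6,4)@(13, 9): e=[33,46,1] → X
    (7,4)@(15, 9): e=[23,66,-9] → .
    (3,5)@(7, 11): e=[35,10,35] → X
    (7,5)@(15, 11): e=[-5,90,-5] → .
    (2,6)@(5, 13): e=[17,14,49] → X
    (4,6)@(9, 13): e=[-3,54,29] → .
    (5,6)@(11, 13): e=[-13,74,19] → .
    (6,6)@(13, 13): e=[-23,94,9] → .
    (2,7)@(5, 15): e=[-11,38,53] → .
  covered (10 px):
    . . . . . . . . . .
    . . . . . . . . . .
    . . . . . . . . . .
    . . . . . X . . . .
    . . . . X X X . . .
    . . . X X X X . . .
    . . X X . . . . . .
    . . . . . . . . . .
    . . . . . . . . . .
T1:
  2·area = 48  (B↔C swapped to make it positive)
  edge (8, 2)→(14, 0): d=(6,-2) top-left  bias=+0
  edge (14, 0)→(2, 12): d=(-12,12) right/bottom  bias=-1
  edge (2, 12)→(8, 2): d=(6,-10) top-left  bias=+0
    (5,0)@(11, 1): e=[0,24,24] → X  [on edge]
    (6,0)@(13, 1): e=[4,0,44] → .  [on edge]
    (2,1)@(5, 3): e=[0,72,-24] → .  [on edge]
    (4,1)@(9, 3): e=[8,24,16] → X
    (5,1)@(11, 3): e=[12,0,36] → .  [on edge]
    (3,2)@(7, 5): e=[16,24,8] → X
    (4,2)@(9, 5): e=[20,0,28] → .  [on edge]
    (2,3)@(5, 7): e=[24,24,0] → X  [on edge]
    (3,3)@(7, 7): e=[28,0,20] → .  [on edge]
    (2,4)@(5, 9): e=[36,0,12] → .  [on edge]
    (1,5)@(3, 11): e=[44,0,4] → .  [on edge]
    (0,6)@(1, 13): e=[52,0,-4] → .  [on edge]
  covered (4 px):
    . . . . . X . . . .
    . . . . X . . . . .
    . . . X . . . . . .
    . . X . . . . . . .
    . . . . . . . . . .
    . . . . . . . . . .
    . . . . . . . . . .
    . . . . . . . . . .
    . . . . . . . . . .
T2:
  2·area = 94  (B↔C swapped to make it positive)
  edge (14, 18)→(0, 8): d=(-14,-10) top-left  bias=+0
  edge (0, 8)→(1, 2): d=(1,-6) top-left  bias=+0
  edge (1, 2)→(14, 18): d=(13,16) right/bottom  bias=-1
    (0,1)@(1, 3): e=[80,1,13] → X
    (1,1)@(3, 3): e=[100,13,-19] → .
    (0,2)@(1, 5): e=[52,3,39] → X
    (1,2)@(3, 5): e=[72,15,7] → X
    (2,2)@(5, 5): e=[92,27,-25] → .
    (0,3)@(1, 7): e=[24,5,65] → X
    (2,3)@(5, 7): e=[64,29,1] → X
    (3,3)@(7, 7): e=[84,41,-31] → .
    (0,4)@(1, 9): e=[-4,7,91] → .
    (1,4)@(3, 9): e=[16,19,59] → X
    (3,4)@(7, 9): e=[56,43,-5] → .
    (1,5)@(3, 11): e=[-12,21,85] → .
    (3,6)@(7, 13): e=[0,47,47] → X  [on edge]
  covered (14 px):
    . . . . . . . . . .
    X . . . . . . . . .
    X X . . . . . . . .
    X X X . . . . . . .
    . X X . . . . . . .
    . . X X . . . . . .
    . . . X X . . . . .
    . . . . . X . . . .
    . . . . . . X . . .
T3:
  2·area = 112
  edge (12, 0)→(0, 14): d=(-12,14) right/bottom  bias=-1
  edge (0, 14)→(4, 0): d=(4,-14) top-left  bias=+0
  edge (4, 0)→(12, 0): d=(8,0) top-left  bias=+0
    (2,0)@(5, 1): e=[86,18,8] → X
    (3,0)@(7, 1): e=[58,46,8] → X
    (4,0)@(9, 1): e=[30,74,8] → X
    (5,0)@(11, 1): e=[2,102,8] → X
    (6,0)@(13, 1): e=[-26,130,8] → .
    (2,1)@(5, 3): e=[62,26,24] → X
    (5,1)@(11, 3): e=[-22,110,24] → .
    (1,2)@(3, 5): e=[66,6,40] → X
    (4,2)@(9, 5): e=[-18,90,40] → .
    (1,3)@(3, 7): e=[42,14,56] → X
    (3,3)@(7, 7): e=[-14,70,56] → .
    (1,4)@(3, 9): e=[18,22,72] → X
  covered (14 px):
    . . X X X X . . . .
    . . X X X . . . . .
    . X X X . . . . . .
    . X X . . . . . . .
    . X . . . . . . . .
    X . . . . . . . . .
    . . . . . . . . . .
    . . . . . . . . . .
    . . . . . . . . . .

Z-buffer (winner per pixel, '.' = empty):
  . . 3 3 3 3 . . . .
  2 . 3 3 3 . . . . .
  2 3 3 3 . . . . . .
  2 3 3 . . 0 . . . .
  . 3 2 . 0 0 0 . . .
  3 . 2 2 0 0 0 . . .
  . . 0 2 2 . . . . .
  . . . . . 2 . . . .
  . . . . . . 2 . . .

Answer: 3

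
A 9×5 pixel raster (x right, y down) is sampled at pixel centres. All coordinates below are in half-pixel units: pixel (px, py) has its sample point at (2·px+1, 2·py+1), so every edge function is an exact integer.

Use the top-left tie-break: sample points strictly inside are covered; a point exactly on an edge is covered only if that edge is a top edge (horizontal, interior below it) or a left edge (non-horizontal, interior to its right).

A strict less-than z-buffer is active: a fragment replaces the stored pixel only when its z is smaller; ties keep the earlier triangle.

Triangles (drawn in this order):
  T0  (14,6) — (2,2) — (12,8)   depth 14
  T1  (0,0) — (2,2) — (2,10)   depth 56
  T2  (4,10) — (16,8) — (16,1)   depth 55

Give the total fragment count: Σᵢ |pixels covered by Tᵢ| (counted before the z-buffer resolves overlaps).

T0:
  2·area = 32  (B↔C swapped to make it positive)
  edge (14, 6)→(12, 8): d=(-2,2) right/bottom  bias=-1
  edge (12, 8)→(2, 2): d=(-10,-6) top-left  bias=+0
  edge (2, 2)→(14, 6): d=(12,4) right/bottom  bias=-1
    (2,1)@(5, 3): e=[24,8,0] → ·  [on edge]
    (8,1)@(17, 3): e=[0,80,-48] → ·  [on edge]
    (3,2)@(7, 5): e=[16,0,16] → #  [on edge]
    (4,2)@(9, 5): e=[12,12,8] → #
    (5,2)@(11, 5): e=[8,24,0] → ·  [on edge]
    (7,2)@(15, 5): e=[0,48,-16] → ·  [on edge]
    (3,3)@(7, 7): e=[12,-20,40] → ·
    (4,3)@(9, 7): e=[8,-8,32] → ·
    (5,3)@(11, 7): e=[4,4,24] → #
    (6,3)@(13, 7): e=[0,16,16] → ·  [on edge]
    (8,3)@(17, 7): e=[-8,40,0] → ·  [on edge]
    (5,4)@(11, 9): e=[0,-16,48] → ·  [on edge]
  covered (3 px):
    · · · · · · · · ·
    · · · · · · · · ·
    · · · # # · · · ·
    · · · · · # · · ·
    · · · · · · · · ·
T1:
  2·area = 16
  edge (0, 0)→(2, 2): d=(2,2) right/bottom  bias=-1
  edge (2, 2)→(2, 10): d=(0,8) right/bottom  bias=-1
  edge (2, 10)→(0, 0): d=(-2,-10) top-left  bias=+0
    (0,0)@(1, 1): e=[0,8,8] → ·  [on edge]
    (0,1)@(1, 3): e=[4,8,4] → #
    (1,1)@(3, 3): e=[0,-8,24] → ·  [on edge]
    (0,2)@(1, 5): e=[8,8,0] → #  [on edge]
    (1,2)@(3, 5): e=[4,-8,20] → ·
    (2,2)@(5, 5): e=[0,-24,40] → ·  [on edge]
    (0,3)@(1, 7): e=[12,8,-4] → ·
    (3,3)@(7, 7): e=[0,-40,56] → ·  [on edge]
    (4,4)@(9, 9): e=[0,-56,72] → ·  [on edge]
  covered (2 px):
    · · · · · · · · ·
    # · · · · · · · ·
    # · · · · · · · ·
    · · · · · · · · ·
    · · · · · · · · ·
T2:
  2·area = 84  (B↔C swapped to make it positive)
  edge (4, 10)→(16, 1): d=(12,-9) top-left  bias=+0
  edge (16, 1)→(16, 8): d=(0,7) right/bottom  bias=-1
  edge (16, 8)→(4, 10): d=(-12,2) right/bottom  bias=-1
    (7,1)@(15, 3): e=[15,7,62] → #
    (8,1)@(17, 3): e=[33,-7,58] → ·
    (5,2)@(11, 5): e=[3,35,46] → #
    (6,2)@(13, 5): e=[21,21,42] → #
    (8,2)@(17, 5): e=[57,-7,34] → ·
    (4,3)@(9, 7): e=[9,49,26] → #
    (8,3)@(17, 7): e=[81,-7,10] → ·
    (3,4)@(7, 9): e=[15,63,6] → #
    (5,4)@(11, 9): e=[51,35,-2] → ·
    (6,4)@(13, 9): e=[69,21,-6] → ·
    (7,4)@(15, 9): e=[87,7,-10] → ·
  covered (10 px):
    · · · · · · · · ·
    · · · · · · · # ·
    · · · · · # # # ·
    · · · · # # # # ·
    · · · # # · · · ·

Answer: 15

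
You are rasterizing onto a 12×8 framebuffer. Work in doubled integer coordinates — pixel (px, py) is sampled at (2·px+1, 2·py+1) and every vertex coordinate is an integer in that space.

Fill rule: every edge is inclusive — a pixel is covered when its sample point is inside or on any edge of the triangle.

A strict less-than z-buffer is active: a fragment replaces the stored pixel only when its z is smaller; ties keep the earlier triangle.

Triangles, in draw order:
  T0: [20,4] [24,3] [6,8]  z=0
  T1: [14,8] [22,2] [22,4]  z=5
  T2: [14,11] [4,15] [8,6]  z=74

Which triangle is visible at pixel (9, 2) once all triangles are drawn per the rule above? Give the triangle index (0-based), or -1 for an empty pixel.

T0:
  2·area = 2
  edge (20, 4)→(24, 3): d=(4,-1) inclusive
  edge (24, 3)→(6, 8): d=(-18,5) inclusive
  edge (6, 8)→(20, 4): d=(14,-4) inclusive
  covered (0 px):
    . . . . . . . . . . . .
    . . . . . . . . . . . .
    . . . . . . . . . . . .
    . . . . . . . . . . . .
    . . . . . . . . . . . .
    . . . . . . . . . . . .
    . . . . . . . . . . . .
    . . . . . . . . . . . .
T1:
  2·area = 16
  edge (14, 8)→(22, 2): d=(8,-6) inclusive
  edge (22, 2)→(22, 4): d=(0,2) inclusive
  edge (22, 4)→(14, 8): d=(-8,4) inclusive
    (10,1)@(21, 3): e=[2,2,12] → X
    (11,1)@(23, 3): e=[14,-2,4] → .
    (9,2)@(19, 5): e=[6,6,4] → X
    (10,2)@(21, 5): e=[18,2,-4] → .
    (9,3)@(19, 7): e=[22,6,-12] → .
  covered (2 px):
    . . . . . . . . . . . .
    . . . . . . . . . . X .
    . . . . . . . . . X . .
    . . . . . . . . . . . .
    . . . . . . . . . . . .
    . . . . . . . . . . . .
    . . . . . . . . . . . .
    . . . . . . . . . . . .
T2:
  2·area = 74
  edge (14, 11)→(4, 15): d=(-10,4) inclusive
  edge (4, 15)→(8, 6): d=(4,-9) inclusive
  edge (8, 6)→(14, 11): d=(6,5) inclusive
    (4,3)@(9, 7): e=[60,13,1] → X
    (5,3)@(11, 7): e=[52,31,-9] → .
    (3,4)@(7, 9): e=[48,3,23] → X
    (5,4)@(11, 9): e=[32,39,3] → X
    (6,4)@(13, 9): e=[24,57,-7] → .
    (9,4)@(19, 9): e=[0,111,-37] → .  [on edge]
    (3,5)@(7, 11): e=[28,11,35] → X
    (6,5)@(13, 11): e=[4,65,5] → X
    (7,5)@(15, 11): e=[-4,83,-5] → .
    (2,6)@(5, 13): e=[16,1,57] → X
    (4,6)@(9, 13): e=[0,37,37] → X  [on edge]
    (5,6)@(11, 13): e=[-8,55,27] → .
  covered (11 px):
    . . . . . . . . . . . .
    . . . . . . . . . . . .
    . . . . . . . . . . . .
    . . . . X . . . . . . .
    . . . X X X . . . . . .
    . . . X X X X . . . . .
    . . X X X . . . . . . .
    . . . . . . . . . . . .

Z-buffer (winner per pixel, '.' = empty):
  . . . . . . . . . . . .
  . . . . . . . . . . 1 .
  . . . . . . . . . 1 . .
  . . . . 2 . . . . . . .
  . . . 2 2 2 . . . . . .
  . . . 2 2 2 2 . . . . .
  . . 2 2 2 . . . . . . .
  . . . . . . . . . . . .

Final: 1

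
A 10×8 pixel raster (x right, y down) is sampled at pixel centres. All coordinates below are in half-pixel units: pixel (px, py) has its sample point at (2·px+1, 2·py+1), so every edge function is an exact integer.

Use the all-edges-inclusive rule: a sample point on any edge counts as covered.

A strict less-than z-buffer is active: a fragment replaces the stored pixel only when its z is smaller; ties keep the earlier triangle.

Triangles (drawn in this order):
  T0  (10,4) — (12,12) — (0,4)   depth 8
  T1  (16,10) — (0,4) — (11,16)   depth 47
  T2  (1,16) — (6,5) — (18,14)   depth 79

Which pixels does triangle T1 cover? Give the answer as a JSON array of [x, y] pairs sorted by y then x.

T0:
  2·area = 80
  edge (10, 4)→(12, 12): d=(2,8) inclusive
  edge (12, 12)→(0, 4): d=(-12,-8) inclusive
  edge (0, 4)→(10, 4): d=(10,0) inclusive
    (1,2)@(3, 5): e=[58,12,10] → #
    (2,2)@(5, 5): e=[42,28,10] → #
    (3,2)@(7, 5): e=[26,44,10] → #
    (4,2)@(9, 5): e=[10,60,10] → #
    (5,2)@(11, 5): e=[-6,76,10] → ·
    (1,3)@(3, 7): e=[62,-12,30] → ·
    (2,3)@(5, 7): e=[46,4,30] → #
    (5,3)@(11, 7): e=[-2,52,30] → ·
    (2,4)@(5, 9): e=[50,-20,50] → ·
    (3,4)@(7, 9): e=[34,-4,50] → ·
    (4,4)@(9, 9): e=[18,12,50] → #
    (5,4)@(11, 9): e=[2,28,50] → #
  covered (10 px):
    · · · · · · · · · ·
    · · · · · · · · · ·
    · # # # # · · · · ·
    · · # # # · · · · ·
    · · · · # # · · · ·
    · · · · · # · · · ·
    · · · · · · · · · ·
    · · · · · · · · · ·
T1:
  2·area = 126  (B↔C swapped to make it positive)
  edge (16, 10)→(11, 16): d=(-5,6) inclusive
  edge (11, 16)→(0, 4): d=(-11,-12) inclusive
  edge (0, 4)→(16, 10): d=(16,6) inclusive
    (0,2)@(1, 5): e=[115,1,10] → #
    (1,2)@(3, 5): e=[103,25,-2] → ·
    (0,3)@(1, 7): e=[105,-21,42] → ·
    (1,3)@(3, 7): e=[93,3,30] → #
    (2,3)@(5, 7): e=[81,27,18] → #
    (3,3)@(7, 7): e=[69,51,6] → #
    (4,3)@(9, 7): e=[57,75,-6] → ·
    (1,4)@(3, 9): e=[83,-19,62] → ·
    (2,4)@(5, 9): e=[71,5,50] → #
    (4,4)@(9, 9): e=[47,53,26] → #
    (5,4)@(11, 9): e=[35,77,14] → #
    (6,4)@(13, 9): e=[23,101,2] → #
  covered (18 px):
    · · · · · · · · · ·
    · · · · · · · · · ·
    # · · · · · · · · ·
    · # # # · · · · · ·
    · · # # # # # · · ·
    · · · # # # # # · ·
    · · · · # # # · · ·
    · · · · · # · · · ·
T2:
  2·area = 177
  edge (1, 16)→(6, 5): d=(5,-11) inclusive
  edge (6, 5)→(18, 14): d=(12,9) inclusive
  edge (18, 14)→(1, 16): d=(-17,2) inclusive
    (3,3)@(7, 7): e=[21,15,141] → #
    (4,3)@(9, 7): e=[43,-3,137] → ·
    (2,4)@(5, 9): e=[9,57,111] → #
    (4,4)@(9, 9): e=[53,21,103] → #
    (5,4)@(11, 9): e=[75,3,99] → #
    (6,4)@(13, 9): e=[97,-15,95] → ·
    (2,5)@(5, 11): e=[19,81,77] → #
    (6,5)@(13, 11): e=[107,9,61] → #
    (7,5)@(15, 11): e=[129,-9,57] → ·
    (1,6)@(3, 13): e=[7,123,47] → #
    (7,6)@(15, 13): e=[139,15,23] → #
    (8,6)@(17, 13): e=[161,-3,19] → ·
  covered (21 px):
    · · · · · · · · · ·
    · · · · · · · · · ·
    · · · · · · · · · ·
    · · · # · · · · · ·
    · · # # # # · · · ·
    · · # # # # # · · ·
    · # # # # # # # · ·
    · # # # # · · · · ·

Answer: [[0,2],[1,3],[2,3],[3,3],[2,4],[3,4],[4,4],[5,4],[6,4],[3,5],[4,5],[5,5],[6,5],[7,5],[4,6],[5,6],[6,6],[5,7]]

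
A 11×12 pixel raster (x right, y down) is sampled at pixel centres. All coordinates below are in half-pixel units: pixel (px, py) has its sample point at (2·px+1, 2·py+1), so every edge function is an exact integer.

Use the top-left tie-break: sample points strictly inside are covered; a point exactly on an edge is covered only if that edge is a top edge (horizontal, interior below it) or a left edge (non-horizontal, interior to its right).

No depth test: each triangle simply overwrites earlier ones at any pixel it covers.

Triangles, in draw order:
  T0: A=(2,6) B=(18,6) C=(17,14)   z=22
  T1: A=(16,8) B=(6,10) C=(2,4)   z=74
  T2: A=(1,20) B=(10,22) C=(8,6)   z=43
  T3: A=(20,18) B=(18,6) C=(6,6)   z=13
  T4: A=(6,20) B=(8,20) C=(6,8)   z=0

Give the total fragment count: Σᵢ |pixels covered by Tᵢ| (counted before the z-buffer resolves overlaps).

T0:
  2·area = 128
  edge (2, 6)→(18, 6): d=(16,0) top-left  bias=+0
  edge (18, 6)→(17, 14): d=(-1,8) right/bottom  bias=-1
  edge (17, 14)→(2, 6): d=(-15,-8) top-left  bias=+0
    (2,3)@(5, 7): e=[16,103,9] → █
    (3,3)@(7, 7): e=[16,87,25] → █
    (4,3)@(9, 7): e=[16,71,41] → █
    (5,3)@(11, 7): e=[16,55,57] → █
    (6,3)@(13, 7): e=[16,39,73] → █
    (7,3)@(15, 7): e=[16,23,89] → █
    (8,3)@(17, 7): e=[16,7,105] → █
    (9,3)@(19, 7): e=[16,-9,121] → ·
    (2,4)@(5, 9): e=[48,101,-21] → ·
    (3,4)@(7, 9): e=[48,85,-5] → ·
    (4,4)@(9, 9): e=[48,69,11] → █
    (9,4)@(19, 9): e=[48,-11,91] → ·
  covered (16 px):
    · · · · · · · · · · ·
    · · · · · · · · · · ·
    · · · · · · · · · · ·
    · · █ █ █ █ █ █ █ · ·
    · · · · █ █ █ █ █ · ·
    · · · · · · █ █ █ · ·
    · · · · · · · · █ · ·
    · · · · · · · · · · ·
    · · · · · · · · · · ·
    · · · · · · · · · · ·
    · · · · · · · · · · ·
    · · · · · · · · · · ·
T1:
  2·area = 68
  edge (16, 8)→(6, 10): d=(-10,2) right/bottom  bias=-1
  edge (6, 10)→(2, 4): d=(-4,-6) top-left  bias=+0
  edge (2, 4)→(16, 8): d=(14,4) right/bottom  bias=-1
    (1,2)@(3, 5): e=[56,2,10] → █
    (2,2)@(5, 5): e=[52,14,2] → █
    (3,2)@(7, 5): e=[48,26,-6] → ·
    (1,3)@(3, 7): e=[36,-6,38] → ·
    (2,3)@(5, 7): e=[32,6,30] → █
    (3,3)@(7, 7): e=[28,18,22] → █
    (4,3)@(9, 7): e=[24,30,14] → █
    (5,3)@(11, 7): e=[20,42,6] → █
    (6,3)@(13, 7): e=[16,54,-2] → ·
    (10,3)@(21, 7): e=[0,102,-34] → ·  [on edge]
    (2,4)@(5, 9): e=[12,-2,58] → ·
    (3,4)@(7, 9): e=[8,10,50] → █
    (5,4)@(11, 9): e=[0,34,34] → ·  [on edge]
    (0,5)@(1, 11): e=[0,-34,102] → ·  [on edge]
  covered (8 px):
    · · · · · · · · · · ·
    · · · · · · · · · · ·
    · █ █ · · · · · · · ·
    · · █ █ █ █ · · · · ·
    · · · █ █ · · · · · ·
    · · · · · · · · · · ·
    · · · · · · · · · · ·
    · · · · · · · · · · ·
    · · · · · · · · · · ·
    · · · · · · · · · · ·
    · · · · · · · · · · ·
    · · · · · · · · · · ·
T2:
  2·area = 140  (B↔C swapped to make it positive)
  edge (1, 20)→(8, 6): d=(7,-14) top-left  bias=+0
  edge (8, 6)→(10, 22): d=(2,16) right/bottom  bias=-1
  edge (10, 22)→(1, 20): d=(-9,-2) top-left  bias=+0
    (3,4)@(7, 9): e=[7,22,111] → █
    (4,4)@(9, 9): e=[35,-10,115] → ·
    (3,5)@(7, 11): e=[21,26,93] → █
    (4,5)@(9, 11): e=[49,-6,97] → ·
    (2,6)@(5, 13): e=[7,62,71] → █
    (4,6)@(9, 13): e=[63,-2,79] → ·
    (2,7)@(5, 15): e=[21,66,53] → █
    (4,7)@(9, 15): e=[77,2,61] → █
    (5,7)@(11, 15): e=[105,-30,65] → ·
    (1,8)@(3, 17): e=[7,102,31] → █
    (5,8)@(11, 17): e=[119,-26,47] → ·
    (1,9)@(3, 19): e=[21,106,13] → █
  covered (17 px):
    · · · · · · · · · · ·
    · · · · · · · · · · ·
    · · · · · · · · · · ·
    · · · · · · · · · · ·
    · · · █ · · · · · · ·
    · · · █ · · · · · · ·
    · · █ █ · · · · · · ·
    · · █ █ █ · · · · · ·
    · █ █ █ █ · · · · · ·
    · █ █ █ █ · · · · · ·
    · · · █ █ · · · · · ·
    · · · · · · · · · · ·
T3:
  2·area = 144  (B↔C swapped to make it positive)
  edge (20, 18)→(6, 6): d=(-14,-12) top-left  bias=+0
  edge (6, 6)→(18, 6): d=(12,0) top-left  bias=+0
  edge (18, 6)→(20, 18): d=(2,12) right/bottom  bias=-1
    (4,3)@(9, 7): e=[22,12,110] → █
    (5,3)@(11, 7): e=[46,12,86] → █
    (6,3)@(13, 7): e=[70,12,62] → █
    (7,3)@(15, 7): e=[94,12,38] → █
    (8,3)@(17, 7): e=[118,12,14] → █
    (9,3)@(19, 7): e=[142,12,-10] → ·
    (4,4)@(9, 9): e=[-6,36,114] → ·
    (5,4)@(11, 9): e=[18,36,90] → █
    (9,4)@(19, 9): e=[114,36,-6] → ·
    (5,5)@(11, 11): e=[-10,60,94] → ·
    (6,5)@(13, 11): e=[14,60,70] → █
    (9,5)@(19, 11): e=[86,60,-2] → ·
  covered (18 px):
    · · · · · · · · · · ·
    · · · · · · · · · · ·
    · · · · · · · · · · ·
    · · · · █ █ █ █ █ · ·
    · · · · · █ █ █ █ · ·
    · · · · · · █ █ █ · ·
    · · · · · · · █ █ █ ·
    · · · · · · · · █ █ ·
    · · · · · · · · · █ ·
    · · · · · · · · · · ·
    · · · · · · · · · · ·
    · · · · · · · · · · ·
T4:
  2·area = 24  (B↔C swapped to make it positive)
  edge (6, 20)→(6, 8): d=(0,-12) top-left  bias=+0
  edge (6, 8)→(8, 20): d=(2,12) right/bottom  bias=-1
  edge (8, 20)→(6, 20): d=(-2,0) right/bottom  bias=-1
    (3,7)@(7, 15): e=[12,2,10] → █
    (4,7)@(9, 15): e=[36,-22,10] → ·
    (3,8)@(7, 17): e=[12,6,6] → █
    (4,8)@(9, 17): e=[36,-18,6] → ·
    (3,9)@(7, 19): e=[12,10,2] → █
    (4,9)@(9, 19): e=[36,-14,2] → ·
    (3,10)@(7, 21): e=[12,14,-2] → ·
  covered (3 px):
    · · · · · · · · · · ·
    · · · · · · · · · · ·
    · · · · · · · · · · ·
    · · · · · · · · · · ·
    · · · · · · · · · · ·
    · · · · · · · · · · ·
    · · · · · · · · · · ·
    · · · █ · · · · · · ·
    · · · █ · · · · · · ·
    · · · █ · · · · · · ·
    · · · · · · · · · · ·
    · · · · · · · · · · ·

Final: 62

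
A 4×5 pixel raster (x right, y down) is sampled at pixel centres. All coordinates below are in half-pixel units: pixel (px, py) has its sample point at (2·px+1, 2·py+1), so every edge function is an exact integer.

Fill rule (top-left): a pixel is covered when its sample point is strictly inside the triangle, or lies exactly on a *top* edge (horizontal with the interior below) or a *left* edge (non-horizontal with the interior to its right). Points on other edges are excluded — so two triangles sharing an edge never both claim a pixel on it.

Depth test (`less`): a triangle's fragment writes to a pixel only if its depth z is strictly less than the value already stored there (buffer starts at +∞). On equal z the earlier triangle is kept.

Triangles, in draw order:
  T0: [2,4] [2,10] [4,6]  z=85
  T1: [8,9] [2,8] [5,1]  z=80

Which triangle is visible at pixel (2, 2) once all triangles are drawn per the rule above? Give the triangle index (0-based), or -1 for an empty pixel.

T0:
  2·area = 12  (B↔C swapped to make it positive)
  edge (2, 4)→(4, 6): d=(2,2) right/bottom  bias=-1
  edge (4, 6)→(2, 10): d=(-2,4) right/bottom  bias=-1
  edge (2, 10)→(2, 4): d=(0,-6) top-left  bias=+0
    (0,1)@(1, 3): e=[0,18,-6] → ·  [on edge]
    (1,2)@(3, 5): e=[0,6,6] → ·  [on edge]
    (1,3)@(3, 7): e=[4,2,6] → █
    (2,3)@(5, 7): e=[0,-6,18] → ·  [on edge]
    (1,4)@(3, 9): e=[8,-2,6] → ·
    (3,4)@(7, 9): e=[0,-18,30] → ·  [on edge]
  covered (1 px):
    · · · ·
    · · · ·
    · · · ·
    · █ · ·
    · · · ·
T1:
  2·area = 45
  edge (8, 9)→(2, 8): d=(-6,-1) top-left  bias=+0
  edge (2, 8)→(5, 1): d=(3,-7) top-left  bias=+0
  edge (5, 1)→(8, 9): d=(3,8) right/bottom  bias=-1
    (2,0)@(5, 1): e=[45,0,0] → ·  [on edge]
    (2,1)@(5, 3): e=[33,6,6] → █
    (3,1)@(7, 3): e=[35,20,-10] → ·
    (2,2)@(5, 5): e=[21,12,12] → █
    (3,2)@(7, 5): e=[23,26,-4] → ·
    (1,3)@(3, 7): e=[7,4,34] → █
    (3,3)@(7, 7): e=[11,32,2] → █
    (1,4)@(3, 9): e=[-5,10,40] → ·
    (2,4)@(5, 9): e=[-3,24,24] → ·
    (3,4)@(7, 9): e=[-1,38,8] → ·
  covered (5 px):
    · · · ·
    · · █ ·
    · · █ ·
    · █ █ █
    · · · ·

Z-buffer (winner per pixel, '.' = empty):
  . . . .
  . . 1 .
  . . 1 .
  . 1 1 1
  . . . .

Answer: 1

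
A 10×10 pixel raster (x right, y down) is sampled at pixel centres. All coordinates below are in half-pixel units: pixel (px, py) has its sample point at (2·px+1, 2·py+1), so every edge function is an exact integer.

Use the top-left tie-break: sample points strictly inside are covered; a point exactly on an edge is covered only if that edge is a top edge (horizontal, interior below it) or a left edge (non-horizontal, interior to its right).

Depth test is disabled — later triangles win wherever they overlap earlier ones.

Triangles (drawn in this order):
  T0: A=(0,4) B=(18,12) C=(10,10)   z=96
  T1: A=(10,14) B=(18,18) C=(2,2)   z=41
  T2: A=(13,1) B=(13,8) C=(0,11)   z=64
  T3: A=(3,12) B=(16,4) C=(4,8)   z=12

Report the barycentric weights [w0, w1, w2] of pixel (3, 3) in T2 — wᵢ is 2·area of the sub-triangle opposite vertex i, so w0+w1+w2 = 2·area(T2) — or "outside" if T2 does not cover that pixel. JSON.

T0:
  2·area = 28
  edge (0, 4)→(18, 12): d=(18,8) right/bottom  bias=-1
  edge (18, 12)→(10, 10): d=(-8,-2) top-left  bias=+0
  edge (10, 10)→(0, 4): d=(-10,-6) top-left  bias=+0
    (2,3)@(5, 7): e=[14,14,0] → #  [on edge]
    (3,3)@(7, 7): e=[-2,18,12] → ·
    (2,4)@(5, 9): e=[50,-2,-20] → ·
    (4,4)@(9, 9): e=[18,6,4] → #
    (5,4)@(11, 9): e=[2,10,16] → #
    (6,4)@(13, 9): e=[-14,14,28] → ·
    (4,5)@(9, 11): e=[54,-10,-16] → ·
    (5,5)@(11, 11): e=[38,-6,-4] → ·
    (7,5)@(15, 11): e=[6,2,20] → #
    (8,5)@(17, 11): e=[-10,6,32] → ·
    (7,6)@(15, 13): e=[42,-14,0] → ·  [on edge]
  covered (4 px):
    · · · · · · · · · ·
    · · · · · · · · · ·
    · · · · · · · · · ·
    · · # · · · · · · ·
    · · · · # # · · · ·
    · · · · · · · # · ·
    · · · · · · · · · ·
    · · · · · · · · · ·
    · · · · · · · · · ·
    · · · · · · · · · ·
T1:
  2·area = 64  (B↔C swapped to make it positive)
  edge (10, 14)→(2, 2): d=(-8,-12) top-left  bias=+0
  edge (2, 2)→(18, 18): d=(16,16) right/bottom  bias=-1
  edge (18, 18)→(10, 14): d=(-8,-4) top-left  bias=+0
    (0,0)@(1, 1): e=[-4,0,68] → ·  [on edge]
    (1,1)@(3, 3): e=[4,0,60] → ·  [on edge]
    (2,2)@(5, 5): e=[12,0,52] → ·  [on edge]
    (3,3)@(7, 7): e=[20,0,44] → ·  [on edge]
    (3,4)@(7, 9): e=[4,32,28] → #
    (4,4)@(9, 9): e=[28,0,36] → ·  [on edge]
    (3,5)@(7, 11): e=[-12,64,12] → ·
    (4,5)@(9, 11): e=[12,32,20] → #
    (5,5)@(11, 11): e=[36,0,28] → ·  [on edge]
    (4,6)@(9, 13): e=[-4,64,4] → ·
    (5,6)@(11, 13): e=[20,32,12] → #
    (6,6)@(13, 13): e=[44,0,20] → ·  [on edge]
    (7,7)@(15, 15): e=[52,0,12] → ·  [on edge]
    (8,8)@(17, 17): e=[60,0,4] → ·  [on edge]
    (9,9)@(19, 19): e=[68,0,-4] → ·  [on edge]
  covered (4 px):
    · · · · · · · · · ·
    · · · · · · · · · ·
    · · · · · · · · · ·
    · · · · · · · · · ·
    · · · # · · · · · ·
    · · · · # · · · · ·
    · · · · · # · · · ·
    · · · · · · # · · ·
    · · · · · · · · · ·
    · · · · · · · · · ·
T2:
  2·area = 91
  edge (13, 1)→(13, 8): d=(0,7) right/bottom  bias=-1
  edge (13, 8)→(0, 11): d=(-13,3) right/bottom  bias=-1
  edge (0, 11)→(13, 1): d=(13,-10) top-left  bias=+0
    (6,0)@(13, 1): e=[0,91,0] → ·  [on edge]
    (5,1)@(11, 3): e=[14,71,6] → #
    (6,1)@(13, 3): e=[0,65,26] → ·  [on edge]
    (4,2)@(9, 5): e=[28,51,12] → #
    (6,2)@(13, 5): e=[0,39,52] → ·  [on edge]
    (3,3)@(7, 7): e=[42,31,18] → #
    (6,3)@(13, 7): e=[0,13,78] → ·  [on edge]
    (1,4)@(3, 9): e=[70,17,4] → #
    (2,4)@(5, 9): e=[56,11,24] → #
    (4,4)@(9, 9): e=[28,-1,64] → ·
    (5,4)@(11, 9): e=[14,-7,84] → ·
    (6,4)@(13, 9): e=[0,-13,104] → ·  [on edge]
    (6,5)@(13, 11): e=[0,-39,130] → ·  [on edge]
    (6,6)@(13, 13): e=[0,-65,156] → ·  [on edge]
    (6,7)@(13, 15): e=[0,-91,182] → ·  [on edge]
    (6,8)@(13, 17): e=[0,-117,208] → ·  [on edge]
    (6,9)@(13, 19): e=[0,-143,234] → ·  [on edge]
  covered (9 px):
    · · · · · · · · · ·
    · · · · · # · · · ·
    · · · · # # · · · ·
    · · · # # # · · · ·
    · # # # · · · · · ·
    · · · · · · · · · ·
    · · · · · · · · · ·
    · · · · · · · · · ·
    · · · · · · · · · ·
    · · · · · · · · · ·
T3:
  2·area = 44  (B↔C swapped to make it positive)
  edge (3, 12)→(4, 8): d=(1,-4) top-left  bias=+0
  edge (4, 8)→(16, 4): d=(12,-4) top-left  bias=+0
  edge (16, 4)→(3, 12): d=(-13,8) right/bottom  bias=-1
    (9,1)@(19, 3): e=[55,0,-11] → ·  [on edge]
    (6,2)@(13, 5): e=[33,0,11] → #  [on edge]
    (7,2)@(15, 5): e=[41,8,-5] → ·
    (3,3)@(7, 7): e=[11,0,33] → #  [on edge]
    (4,3)@(9, 7): e=[19,8,17] → #
    (5,3)@(11, 7): e=[27,16,1] → #
    (6,3)@(13, 7): e=[35,24,-15] → ·
    (0,4)@(1, 9): e=[-11,0,55] → ·  [on edge]
    (2,4)@(5, 9): e=[5,16,23] → #
    (4,4)@(9, 9): e=[21,32,-9] → ·
    (5,4)@(11, 9): e=[29,40,-25] → ·
    (2,5)@(5, 11): e=[7,40,-3] → ·
  covered (6 px):
    · · · · · · · · · ·
    · · · · · · · · · ·
    · · · · · · # · · ·
    · · · # # # · · · ·
    · · # # · · · · · ·
    · · · · · · · · · ·
    · · · · · · · · · ·
    · · · · · · · · · ·
    · · · · · · · · · ·
    · · · · · · · · · ·

Final: [31,18,42]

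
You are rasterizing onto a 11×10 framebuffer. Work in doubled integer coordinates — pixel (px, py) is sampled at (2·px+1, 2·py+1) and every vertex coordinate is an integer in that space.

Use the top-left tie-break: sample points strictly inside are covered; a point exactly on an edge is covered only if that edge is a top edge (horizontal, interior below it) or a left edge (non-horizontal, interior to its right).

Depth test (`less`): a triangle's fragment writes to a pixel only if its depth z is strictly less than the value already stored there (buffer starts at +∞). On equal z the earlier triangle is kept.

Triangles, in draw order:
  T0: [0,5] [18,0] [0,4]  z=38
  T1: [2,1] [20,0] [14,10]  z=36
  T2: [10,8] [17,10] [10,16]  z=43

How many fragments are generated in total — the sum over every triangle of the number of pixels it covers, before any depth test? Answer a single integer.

T0:
  2·area = 18  (B↔C swapped to make it positive)
  edge (0, 5)→(0, 4): d=(0,-1) top-left  bias=+0
  edge (0, 4)→(18, 0): d=(18,-4) top-left  bias=+0
  edge (18, 0)→(0, 5): d=(-18,5) right/bottom  bias=-1
    (2,1)@(5, 3): e=[5,2,11] → █
    (3,1)@(7, 3): e=[7,10,1] → █
    (4,1)@(9, 3): e=[9,18,-9] → ·
    (2,2)@(5, 5): e=[5,38,-25] → ·
    (3,2)@(7, 5): e=[7,46,-35] → ·
  covered (2 px):
    · · · · · · · · · · ·
    · · █ █ · · · · · · ·
    · · · · · · · · · · ·
    · · · · · · · · · · ·
    · · · · · · · · · · ·
    · · · · · · · · · · ·
    · · · · · · · · · · ·
    · · · · · · · · · · ·
    · · · · · · · · · · ·
    · · · · · · · · · · ·
T1:
  2·area = 174
  edge (2, 1)→(20, 0): d=(18,-1) top-left  bias=+0
  edge (20, 0)→(14, 10): d=(-6,10) right/bottom  bias=-1
  edge (14, 10)→(2, 1): d=(-12,-9) top-left  bias=+0
    (1,0)@(3, 1): e=[1,164,9] → █
    (2,0)@(5, 1): e=[3,144,27] → █
    (3,0)@(7, 1): e=[5,124,45] → █
    (4,0)@(9, 1): e=[7,104,63] → █
    (5,0)@(11, 1): e=[9,84,81] → █
    (6,0)@(13, 1): e=[11,64,99] → █
    (7,0)@(15, 1): e=[13,44,117] → █
    (8,0)@(17, 1): e=[15,24,135] → █
    (9,0)@(19, 1): e=[17,4,153] → █
    (10,0)@(21, 1): e=[19,-16,171] → ·
    (1,1)@(3, 3): e=[37,152,-15] → ·
    (2,1)@(5, 3): e=[39,132,3] → █
    (8,2)@(17, 5): e=[87,0,87] → ·  [on edge]
    (5,7)@(11, 15): e=[261,0,-87] → ·  [on edge]
  covered (24 px):
    · █ █ █ █ █ █ █ █ █ ·
    · · █ █ █ █ █ █ █ · ·
    · · · · █ █ █ █ · · ·
    · · · · · █ █ █ · · ·
    · · · · · · █ · · · ·
    · · · · · · · · · · ·
    · · · · · · · · · · ·
    · · · · · · · · · · ·
    · · · · · · · · · · ·
    · · · · · · · · · · ·
T2:
  2·area = 56
  edge (10, 8)→(17, 10): d=(7,2) right/bottom  bias=-1
  edge (17, 10)→(10, 16): d=(-7,6) right/bottom  bias=-1
  edge (10, 16)→(10, 8): d=(0,-8) top-left  bias=+0
    (5,4)@(11, 9): e=[5,43,8] → █
    (6,4)@(13, 9): e=[1,31,24] → █
    (7,4)@(15, 9): e=[-3,19,40] → ·
    (5,5)@(11, 11): e=[19,29,8] → █
    (7,5)@(15, 11): e=[11,5,40] → █
    (8,5)@(17, 11): e=[7,-7,56] → ·
    (5,6)@(11, 13): e=[33,15,8] → █
    (7,6)@(15, 13): e=[25,-9,40] → ·
    (5,7)@(11, 15): e=[47,1,8] → █
    (6,7)@(13, 15): e=[43,-11,24] → ·
    (5,8)@(11, 17): e=[61,-13,8] → ·
  covered (8 px):
    · · · · · · · · · · ·
    · · · · · · · · · · ·
    · · · · · · · · · · ·
    · · · · · · · · · · ·
    · · · · · █ █ · · · ·
    · · · · · █ █ █ · · ·
    · · · · · █ █ · · · ·
    · · · · · █ · · · · ·
    · · · · · · · · · · ·
    · · · · · · · · · · ·

Answer: 34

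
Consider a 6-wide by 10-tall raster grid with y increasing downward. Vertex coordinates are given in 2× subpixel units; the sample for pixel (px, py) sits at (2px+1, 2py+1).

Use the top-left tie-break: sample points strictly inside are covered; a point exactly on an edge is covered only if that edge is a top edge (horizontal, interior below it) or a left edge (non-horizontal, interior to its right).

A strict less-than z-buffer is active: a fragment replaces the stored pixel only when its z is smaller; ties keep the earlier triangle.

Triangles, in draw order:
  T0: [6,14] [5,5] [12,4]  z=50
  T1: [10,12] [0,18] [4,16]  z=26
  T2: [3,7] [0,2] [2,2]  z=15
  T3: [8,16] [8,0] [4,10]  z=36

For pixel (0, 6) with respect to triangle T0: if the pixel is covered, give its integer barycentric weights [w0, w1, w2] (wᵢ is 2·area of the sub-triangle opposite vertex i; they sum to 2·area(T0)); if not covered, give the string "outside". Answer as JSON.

T0:
  2·area = 64
  edge (6, 14)→(5, 5): d=(-1,-9) top-left  bias=+0
  edge (5, 5)→(12, 4): d=(7,-1) top-left  bias=+0
  edge (12, 4)→(6, 14): d=(-6,10) right/bottom  bias=-1
    (2,2)@(5, 5): e=[0,0,64] → #  [on edge]
    (3,2)@(7, 5): e=[18,2,44] → #
    (4,2)@(9, 5): e=[36,4,24] → #
    (5,2)@(11, 5): e=[54,6,4] → #
    (2,3)@(5, 7): e=[-2,14,52] → ·
    (3,3)@(7, 7): e=[16,16,32] → #
    (5,3)@(11, 7): e=[52,20,-8] → ·
    (3,4)@(7, 9): e=[14,30,20] → #
    (4,4)@(9, 9): e=[32,32,0] → ·  [on edge]
    (3,5)@(7, 11): e=[12,44,8] → #
    (4,5)@(9, 11): e=[30,46,-12] → ·
    (3,6)@(7, 13): e=[10,58,-4] → ·
    (1,9)@(3, 19): e=[-32,96,0] → ·  [on edge]
  covered (8 px):
    · · · · · ·
    · · · · · ·
    · · # # # #
    · · · # # ·
    · · · # · ·
    · · · # · ·
    · · · · · ·
    · · · · · ·
    · · · · · ·
    · · · · · ·
T1:
  2·area = 4  (B↔C swapped to make it positive)
  edge (10, 12)→(4, 16): d=(-6,4) right/bottom  bias=-1
  edge (4, 16)→(0, 18): d=(-4,2) right/bottom  bias=-1
  edge (0, 18)→(10, 12): d=(10,-6) top-left  bias=+0
    (2,7)@(5, 15): e=[2,2,0] → #  [on edge]
    (3,7)@(7, 15): e=[-6,-2,12] → ·
    (2,8)@(5, 17): e=[-10,-6,20] → ·
  covered (1 px):
    · · · · · ·
    · · · · · ·
    · · · · · ·
    · · · · · ·
    · · · · · ·
    · · · · · ·
    · · · · · ·
    · · # · · ·
    · · · · · ·
    · · · · · ·
T2:
  2·area = 10
  edge (3, 7)→(0, 2): d=(-3,-5) top-left  bias=+0
  edge (0, 2)→(2, 2): d=(2,0) top-left  bias=+0
  edge (2, 2)→(3, 7): d=(1,5) right/bottom  bias=-1
    (0,1)@(1, 3): e=[2,2,6] → #
    (1,1)@(3, 3): e=[12,2,-4] → ·
    (0,2)@(1, 5): e=[-4,6,8] → ·
    (1,3)@(3, 7): e=[0,10,0] → ·  [on edge]
    (2,8)@(5, 17): e=[-20,30,0] → ·  [on edge]
    (4,8)@(9, 17): e=[0,30,-20] → ·  [on edge]
  covered (1 px):
    · · · · · ·
    # · · · · ·
    · · · · · ·
    · · · · · ·
    · · · · · ·
    · · · · · ·
    · · · · · ·
    · · · · · ·
    · · · · · ·
    · · · · · ·
T3:
  2·area = 64  (B↔C swapped to make it positive)
  edge (8, 16)→(4, 10): d=(-4,-6) top-left  bias=+0
  edge (4, 10)→(8, 0): d=(4,-10) top-left  bias=+0
  edge (8, 0)→(8, 16): d=(0,16) right/bottom  bias=-1
    (3,1)@(7, 3): e=[46,2,16] → #
    (4,1)@(9, 3): e=[58,22,-16] → ·
    (3,2)@(7, 5): e=[38,10,16] → #
    (4,2)@(9, 5): e=[50,30,-16] → ·
    (3,3)@(7, 7): e=[30,18,16] → #
    (4,3)@(9, 7): e=[42,38,-16] → ·
    (2,4)@(5, 9): e=[10,6,48] → #
    (4,4)@(9, 9): e=[34,46,-16] → ·
    (2,5)@(5, 11): e=[2,14,48] → #
    (4,5)@(9, 11): e=[26,54,-16] → ·
    (2,6)@(5, 13): e=[-6,22,48] → ·
    (3,6)@(7, 13): e=[6,42,16] → #
  covered (8 px):
    · · · · · ·
    · · · # · ·
    · · · # · ·
    · · · # · ·
    · · # # · ·
    · · # # · ·
    · · · # · ·
    · · · · · ·
    · · · · · ·
    · · · · · ·

Final: "outside"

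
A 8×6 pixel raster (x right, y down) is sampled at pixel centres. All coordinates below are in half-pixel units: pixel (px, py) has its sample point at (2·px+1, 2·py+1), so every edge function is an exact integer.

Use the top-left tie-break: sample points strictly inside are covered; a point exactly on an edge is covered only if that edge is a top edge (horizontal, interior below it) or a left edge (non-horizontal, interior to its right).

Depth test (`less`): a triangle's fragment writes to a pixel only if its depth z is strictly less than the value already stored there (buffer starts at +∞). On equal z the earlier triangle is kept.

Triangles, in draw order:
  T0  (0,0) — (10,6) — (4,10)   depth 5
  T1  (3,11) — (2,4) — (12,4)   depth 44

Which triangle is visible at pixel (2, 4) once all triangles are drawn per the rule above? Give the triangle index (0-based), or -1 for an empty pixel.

T0:
  2·area = 76
  edge (0, 0)→(10, 6): d=(10,6) right/bottom  bias=-1
  edge (10, 6)→(4, 10): d=(-6,4) right/bottom  bias=-1
  edge (4, 10)→(0, 0): d=(-4,-10) top-left  bias=+0
    (0,0)@(1, 1): e=[4,66,6] → █
    (1,0)@(3, 1): e=[-8,58,26] → ·
    (0,1)@(1, 3): e=[24,54,-2] → ·
    (1,1)@(3, 3): e=[12,46,18] → █
    (2,1)@(5, 3): e=[0,38,38] → ·  [on edge]
    (1,2)@(3, 5): e=[32,34,10] → █
    (2,2)@(5, 5): e=[20,26,30] → █
    (3,2)@(7, 5): e=[8,18,50] → █
    (4,2)@(9, 5): e=[-4,10,70] → ·
    (1,3)@(3, 7): e=[52,22,2] → █
    (4,3)@(9, 7): e=[16,-2,62] → ·
    (1,4)@(3, 9): e=[72,10,-6] → ·
    (7,4)@(15, 9): e=[0,-38,114] → ·  [on edge]
  covered (9 px):
    █ · · · · · · ·
    · █ · · · · · ·
    · █ █ █ · · · ·
    · █ █ █ · · · ·
    · · █ · · · · ·
    · · · · · · · ·
T1:
  2·area = 70
  edge (3, 11)→(2, 4): d=(-1,-7) top-left  bias=+0
  edge (2, 4)→(12, 4): d=(10,0) top-left  bias=+0
  edge (12, 4)→(3, 11): d=(-9,7) right/bottom  bias=-1
    (1,2)@(3, 5): e=[6,10,54] → █
    (2,2)@(5, 5): e=[20,10,40] → █
    (3,2)@(7, 5): e=[34,10,26] → █
    (4,2)@(9, 5): e=[48,10,12] → █
    (5,2)@(11, 5): e=[62,10,-2] → ·
    (1,3)@(3, 7): e=[4,30,36] → █
    (4,3)@(9, 7): e=[46,30,-6] → ·
    (1,4)@(3, 9): e=[2,50,18] → █
    (3,4)@(7, 9): e=[30,50,-10] → ·
    (1,5)@(3, 11): e=[0,70,0] → ·  [on edge]
    (2,5)@(5, 11): e=[14,70,-14] → ·
  covered (9 px):
    · · · · · · · ·
    · · · · · · · ·
    · █ █ █ █ · · ·
    · █ █ █ · · · ·
    · █ █ · · · · ·
    · · · · · · · ·

Z-buffer (winner per pixel, '.' = empty):
  0 . . . . . . .
  . 0 . . . . . .
  . 0 0 0 1 . . .
  . 0 0 0 . . . .
  . 1 0 . . . . .
  . . . . . . . .

Answer: 0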